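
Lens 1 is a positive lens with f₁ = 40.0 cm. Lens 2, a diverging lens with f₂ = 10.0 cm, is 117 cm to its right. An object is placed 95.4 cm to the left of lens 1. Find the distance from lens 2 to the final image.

8.28 cm

Lens 1: 1/d_i1 = 1/f₁ − 1/d_o1 = 1/(40.0) − 1/(95.4) = 0.01452, so d_i1 = 68.88 cm.
The intermediate image is 68.88 cm to the right of lens 1, which is 117 − (68.88) = 48.12 cm to the left of lens 2, so d_o2 = +48.12 cm.
Lens 2 is diverging, so f₂ = −10.0 cm.
Lens 2: 1/d_i2 = 1/f₂ − 1/d_o2 = 1/(-10.0) − 1/(48.12) = -0.1208, so d_i2 = -8.28 cm.
The final image is virtual, 8.28 cm to the left of lens 2 (overall magnification ≈ -0.12).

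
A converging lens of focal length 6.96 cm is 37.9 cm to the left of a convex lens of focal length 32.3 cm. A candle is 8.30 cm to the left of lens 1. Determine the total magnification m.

m = -4.47

Lens 1: 1/d_i1 = 1/(6.96) − 1/(8.30) = 0.02320, so d_i1 = 43.11 cm; m₁ = −d_i1/d_o1 = -5.194.
d_o2 = 37.9 − (43.11) = -5.210 cm (virtual object).
Lens 2: 1/d_i2 = 1/(32.3) − 1/(-5.210) = 0.2229, so d_i2 = 4.486 cm; m₂ = −d_i2/d_o2 = +0.8611.
m = m₁·m₂ = (-5.194)(+0.8611) = -4.47.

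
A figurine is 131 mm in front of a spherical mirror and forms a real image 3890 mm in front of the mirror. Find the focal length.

f = 127 mm (concave)

Real image ⇒ d_i = +3890 mm.
1/f = 1/d_o + 1/d_i = 1/(131) + 1/(3890) = 0.007891, so f = 127 mm.
Since f is positive, the spherical mirror is concave.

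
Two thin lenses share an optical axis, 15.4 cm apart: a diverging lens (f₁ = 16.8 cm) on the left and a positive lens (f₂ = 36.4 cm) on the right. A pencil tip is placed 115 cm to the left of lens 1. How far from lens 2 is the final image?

Lens 1 is diverging, so f₁ = −16.8 cm.
Lens 1: 1/d_i1 = 1/f₁ − 1/d_o1 = 1/(-16.8) − 1/(115) = -0.06822, so d_i1 = -14.66 cm.
The intermediate image is 14.66 cm to the left of lens 1 (virtual), which is 15.4 − (-14.66) = 30.06 cm to the left of lens 2, so d_o2 = +30.06 cm.
Lens 2: 1/d_i2 = 1/f₂ − 1/d_o2 = 1/(36.4) − 1/(30.06) = -0.005794, so d_i2 = -173 cm.
The final image is virtual, 173 cm to the left of lens 2 (overall magnification ≈ 0.73).

173 cm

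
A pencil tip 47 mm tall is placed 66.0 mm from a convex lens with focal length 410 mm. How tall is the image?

56.0 mm

1/d_i = 1/f − 1/d_o = 1/(410.0) − 1/(66.0) = -0.01271, so d_i = -78.66 mm.
m = −d_i/d_o = +1.192.
|h_i| = |m|·h_o = 1.192 × 47 = 56.0 mm. The image is virtual, upright and enlarged, on the same side as the object.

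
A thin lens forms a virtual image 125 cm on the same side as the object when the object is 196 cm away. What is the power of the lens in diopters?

Virtual image ⇒ d_i = −125 cm.
1/f = 1/d_o + 1/d_i = 1/(196) + 1/(-125) = -0.002898 cm⁻¹.
f = -345.1 cm = -3.451 m, so P = 1/f = -0.290 D.

P = -0.290 D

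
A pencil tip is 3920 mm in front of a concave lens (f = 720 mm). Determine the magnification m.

For a concave lens, f = -720 mm.
1/d_i = 1/f − 1/d_o = 1/(-720.0) − 1/(3920) = -0.001644, so d_i = -608.3 mm.
m = −d_i/d_o = −(-608.3)/(3920) = +0.155.
The image is virtual, upright and reduced, on the same side as the object.

m = +0.155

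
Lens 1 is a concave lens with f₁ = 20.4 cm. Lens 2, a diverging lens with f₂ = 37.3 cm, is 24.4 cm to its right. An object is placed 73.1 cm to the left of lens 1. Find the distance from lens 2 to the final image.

Lens 1 is diverging, so f₁ = −20.4 cm.
Lens 1: 1/d_i1 = 1/f₁ − 1/d_o1 = 1/(-20.4) − 1/(73.1) = -0.06270, so d_i1 = -15.95 cm.
The intermediate image is 15.95 cm to the left of lens 1 (virtual), which is 24.4 − (-15.95) = 40.35 cm to the left of lens 2, so d_o2 = +40.35 cm.
Lens 2 is diverging, so f₂ = −37.3 cm.
Lens 2: 1/d_i2 = 1/f₂ − 1/d_o2 = 1/(-37.3) − 1/(40.35) = -0.05159, so d_i2 = -19.4 cm.
The final image is virtual, 19.4 cm to the left of lens 2 (overall magnification ≈ 0.10).

19.4 cm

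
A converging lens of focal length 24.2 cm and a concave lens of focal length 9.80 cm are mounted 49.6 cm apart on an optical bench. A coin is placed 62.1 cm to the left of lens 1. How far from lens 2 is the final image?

4.94 cm

Lens 1: 1/d_i1 = 1/f₁ − 1/d_o1 = 1/(24.2) − 1/(62.1) = 0.02522, so d_i1 = 39.65 cm.
The intermediate image is 39.65 cm to the right of lens 1, which is 49.6 − (39.65) = 9.950 cm to the left of lens 2, so d_o2 = +9.950 cm.
Lens 2 is diverging, so f₂ = −9.80 cm.
Lens 2: 1/d_i2 = 1/f₂ − 1/d_o2 = 1/(-9.80) − 1/(9.950) = -0.2025, so d_i2 = -4.94 cm.
The final image is virtual, 4.94 cm to the left of lens 2 (overall magnification ≈ -0.32).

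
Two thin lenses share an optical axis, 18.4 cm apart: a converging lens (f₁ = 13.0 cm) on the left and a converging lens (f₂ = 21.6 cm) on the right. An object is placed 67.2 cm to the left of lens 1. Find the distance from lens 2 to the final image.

2.55 cm

Lens 1: 1/d_i1 = 1/f₁ − 1/d_o1 = 1/(13.0) − 1/(67.2) = 0.06204, so d_i1 = 16.12 cm.
The intermediate image is 16.12 cm to the right of lens 1, which is 18.4 − (16.12) = 2.280 cm to the left of lens 2, so d_o2 = +2.280 cm.
Lens 2: 1/d_i2 = 1/f₂ − 1/d_o2 = 1/(21.6) − 1/(2.280) = -0.3923, so d_i2 = -2.55 cm.
The final image is virtual, 2.55 cm to the left of lens 2 (overall magnification ≈ -0.27).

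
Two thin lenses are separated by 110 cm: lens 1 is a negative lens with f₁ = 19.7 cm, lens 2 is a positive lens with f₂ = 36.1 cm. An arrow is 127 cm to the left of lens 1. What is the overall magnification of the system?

f₁ = −19.7 cm (diverging).
Lens 1: 1/d_i1 = 1/(-19.7) − 1/(127) = -0.05864, so d_i1 = -17.05 cm; m₁ = −d_i1/d_o1 = +0.1343.
d_o2 = 110 − (-17.05) = 127.0 cm.
Lens 2: 1/d_i2 = 1/(36.1) − 1/(127.0) = 0.01983, so d_i2 = 50.44 cm; m₂ = −d_i2/d_o2 = -0.3971.
m = m₁·m₂ = (+0.1343)(-0.3971) = -0.0533.

m = -0.0533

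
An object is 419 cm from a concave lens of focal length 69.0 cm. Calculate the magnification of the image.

For a concave lens, f = -69.0 cm.
1/d_i = 1/f − 1/d_o = 1/(-69.00) − 1/(419) = -0.01688, so d_i = -59.24 cm.
m = −d_i/d_o = −(-59.24)/(419) = +0.141.
The image is virtual, upright and reduced, on the same side as the object.

m = +0.141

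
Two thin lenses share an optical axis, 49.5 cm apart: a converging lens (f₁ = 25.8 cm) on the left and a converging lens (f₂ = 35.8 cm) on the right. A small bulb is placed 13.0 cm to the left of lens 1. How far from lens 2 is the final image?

67.9 cm

Lens 1: 1/d_i1 = 1/f₁ − 1/d_o1 = 1/(25.8) − 1/(13.0) = -0.03816, so d_i1 = -26.20 cm.
The intermediate image is 26.20 cm to the left of lens 1 (virtual), which is 49.5 − (-26.20) = 75.70 cm to the left of lens 2, so d_o2 = +75.70 cm.
Lens 2: 1/d_i2 = 1/f₂ − 1/d_o2 = 1/(35.8) − 1/(75.70) = 0.01472, so d_i2 = 67.9 cm.
The final image is real, 67.9 cm to the right of lens 2 (overall magnification ≈ -1.8).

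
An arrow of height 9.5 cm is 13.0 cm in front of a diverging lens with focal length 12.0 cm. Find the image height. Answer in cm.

4.56 cm

For a diverging lens, f = -12.0 cm.
1/d_i = 1/f − 1/d_o = 1/(-12.00) − 1/(13.0) = -0.1603, so d_i = -6.240 cm.
m = −d_i/d_o = +0.4800.
|h_i| = |m|·h_o = 0.4800 × 9.5 = 4.56 cm. The image is virtual, upright and reduced, on the same side as the object.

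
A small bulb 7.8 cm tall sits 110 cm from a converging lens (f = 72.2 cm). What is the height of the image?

14.9 cm

1/d_i = 1/f − 1/d_o = 1/(72.20) − 1/(110) = 0.004760, so d_i = 210.1 cm.
m = −d_i/d_o = -1.910.
|h_i| = |m|·h_o = 1.910 × 7.8 = 14.9 cm. The image is real, inverted and enlarged, on the far side of the lens.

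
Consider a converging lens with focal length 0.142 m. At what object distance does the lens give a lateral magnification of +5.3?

0.115 m

m = −d_i/d_o ⇒ d_i = −m·d_o.
1/f = 1/d_o + 1/d_i = 1/d_o − 1/(m·d_o) = (1 − 1/m)/d_o, so d_o = f(1 − 1/m) = (0.1420)(1 − 1/(+5.3)) = 0.115 m.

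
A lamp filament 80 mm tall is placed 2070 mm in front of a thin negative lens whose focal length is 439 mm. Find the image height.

For a negative lens, f = -439 mm.
1/d_i = 1/f − 1/d_o = 1/(-439.0) − 1/(2070) = -0.002761, so d_i = -362.2 mm.
m = −d_i/d_o = +0.1750.
|h_i| = |m|·h_o = 0.1750 × 80 = 14.0 mm. The image is virtual, upright and reduced, on the same side as the object.

14.0 mm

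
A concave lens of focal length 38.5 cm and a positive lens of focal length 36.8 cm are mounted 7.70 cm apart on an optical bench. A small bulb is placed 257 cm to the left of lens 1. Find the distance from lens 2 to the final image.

346 cm

Lens 1 is diverging, so f₁ = −38.5 cm.
Lens 1: 1/d_i1 = 1/f₁ − 1/d_o1 = 1/(-38.5) − 1/(257) = -0.02987, so d_i1 = -33.48 cm.
The intermediate image is 33.48 cm to the left of lens 1 (virtual), which is 7.70 − (-33.48) = 41.18 cm to the left of lens 2, so d_o2 = +41.18 cm.
Lens 2: 1/d_i2 = 1/f₂ − 1/d_o2 = 1/(36.8) − 1/(41.18) = 0.002890, so d_i2 = 346 cm.
The final image is real, 346 cm to the right of lens 2 (overall magnification ≈ -1.1).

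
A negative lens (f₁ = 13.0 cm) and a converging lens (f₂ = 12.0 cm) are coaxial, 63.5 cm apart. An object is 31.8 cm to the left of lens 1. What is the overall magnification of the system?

m = -0.0573

f₁ = −13.0 cm (diverging).
Lens 1: 1/d_i1 = 1/(-13.0) − 1/(31.8) = -0.1084, so d_i1 = -9.228 cm; m₁ = −d_i1/d_o1 = +0.2902.
d_o2 = 63.5 − (-9.228) = 72.73 cm.
Lens 2: 1/d_i2 = 1/(12.0) − 1/(72.73) = 0.06958, so d_i2 = 14.37 cm; m₂ = −d_i2/d_o2 = -0.1976.
m = m₁·m₂ = (+0.2902)(-0.1976) = -0.0573.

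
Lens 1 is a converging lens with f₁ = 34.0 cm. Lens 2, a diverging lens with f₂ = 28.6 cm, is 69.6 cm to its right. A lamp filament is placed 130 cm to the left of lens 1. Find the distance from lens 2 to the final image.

12.9 cm

Lens 1: 1/d_i1 = 1/f₁ − 1/d_o1 = 1/(34.0) − 1/(130) = 0.02172, so d_i1 = 46.04 cm.
The intermediate image is 46.04 cm to the right of lens 1, which is 69.6 − (46.04) = 23.56 cm to the left of lens 2, so d_o2 = +23.56 cm.
Lens 2 is diverging, so f₂ = −28.6 cm.
Lens 2: 1/d_i2 = 1/f₂ − 1/d_o2 = 1/(-28.6) − 1/(23.56) = -0.07741, so d_i2 = -12.9 cm.
The final image is virtual, 12.9 cm to the left of lens 2 (overall magnification ≈ -0.19).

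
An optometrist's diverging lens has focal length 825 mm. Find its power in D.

For a diverging lens, f = −825 mm.
f = -82.5 cm = -0.825 m.
P = 1/f = 1/(-0.825 m) = -1.21 D.

P = -1.21 D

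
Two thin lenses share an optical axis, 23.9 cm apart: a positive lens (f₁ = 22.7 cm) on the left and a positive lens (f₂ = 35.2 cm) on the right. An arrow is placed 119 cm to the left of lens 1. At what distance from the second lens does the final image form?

Lens 1: 1/d_i1 = 1/f₁ − 1/d_o1 = 1/(22.7) − 1/(119) = 0.03565, so d_i1 = 28.05 cm.
The intermediate image is 28.05 cm to the right of lens 1, which lies 4.150 cm to the right of lens 2 — a virtual object — so d_o2 = −4.150 cm.
Lens 2: 1/d_i2 = 1/f₂ − 1/d_o2 = 1/(35.2) − 1/(-4.150) = 0.2694, so d_i2 = 3.71 cm.
The final image is real, 3.71 cm to the right of lens 2 (overall magnification ≈ -0.21).

3.71 cm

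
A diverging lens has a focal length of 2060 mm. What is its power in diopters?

For a diverging lens, f = −2060 mm.
f = -206 cm = -2.06 m.
P = 1/f = 1/(-2.06 m) = -0.485 D.

P = -0.485 D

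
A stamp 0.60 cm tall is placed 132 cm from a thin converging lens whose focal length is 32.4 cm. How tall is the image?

1/d_i = 1/f − 1/d_o = 1/(32.40) − 1/(132) = 0.02329, so d_i = 42.94 cm.
m = −d_i/d_o = -0.3253.
|h_i| = |m|·h_o = 0.3253 × 0.60 = 0.195 cm. The image is real, inverted and reduced, on the far side of the lens.

0.195 cm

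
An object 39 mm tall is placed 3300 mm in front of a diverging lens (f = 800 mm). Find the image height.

For a diverging lens, f = -800 mm.
1/d_i = 1/f − 1/d_o = 1/(-800.0) − 1/(3300) = -0.001553, so d_i = -643.9 mm.
m = −d_i/d_o = +0.1951.
|h_i| = |m|·h_o = 0.1951 × 39 = 7.61 mm. The image is virtual, upright and reduced, on the same side as the object.

7.61 mm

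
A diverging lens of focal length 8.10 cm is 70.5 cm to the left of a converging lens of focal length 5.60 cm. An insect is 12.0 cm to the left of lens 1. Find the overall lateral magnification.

m = -0.0324

f₁ = −8.10 cm (diverging).
Lens 1: 1/d_i1 = 1/(-8.10) − 1/(12.0) = -0.2068, so d_i1 = -4.836 cm; m₁ = −d_i1/d_o1 = +0.4030.
d_o2 = 70.5 − (-4.836) = 75.34 cm.
Lens 2: 1/d_i2 = 1/(5.60) − 1/(75.34) = 0.1653, so d_i2 = 6.050 cm; m₂ = −d_i2/d_o2 = -0.08030.
m = m₁·m₂ = (+0.4030)(-0.08030) = -0.0324.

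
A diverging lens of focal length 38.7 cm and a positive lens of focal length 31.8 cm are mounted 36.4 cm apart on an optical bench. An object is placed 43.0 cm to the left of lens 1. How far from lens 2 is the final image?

Lens 1 is diverging, so f₁ = −38.7 cm.
Lens 1: 1/d_i1 = 1/f₁ − 1/d_o1 = 1/(-38.7) − 1/(43.0) = -0.04910, so d_i1 = -20.37 cm.
The intermediate image is 20.37 cm to the left of lens 1 (virtual), which is 36.4 − (-20.37) = 56.77 cm to the left of lens 2, so d_o2 = +56.77 cm.
Lens 2: 1/d_i2 = 1/f₂ − 1/d_o2 = 1/(31.8) − 1/(56.77) = 0.01383, so d_i2 = 72.3 cm.
The final image is real, 72.3 cm to the right of lens 2 (overall magnification ≈ -0.60).

72.3 cm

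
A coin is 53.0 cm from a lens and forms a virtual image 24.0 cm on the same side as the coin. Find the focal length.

f = -43.9 cm (diverging)

Virtual image ⇒ d_i = −24.0 cm.
1/f = 1/d_o + 1/d_i = 1/(53.0) + 1/(-24.0) = -0.02280, so f = -43.9 cm.
Since f is negative, the lens is diverging.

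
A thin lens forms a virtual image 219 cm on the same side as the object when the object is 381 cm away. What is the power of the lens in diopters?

Virtual image ⇒ d_i = −219 cm.
1/f = 1/d_o + 1/d_i = 1/(381) + 1/(-219) = -0.001942 cm⁻¹.
f = -515.1 cm = -5.151 m, so P = 1/f = -0.194 D.

P = -0.194 D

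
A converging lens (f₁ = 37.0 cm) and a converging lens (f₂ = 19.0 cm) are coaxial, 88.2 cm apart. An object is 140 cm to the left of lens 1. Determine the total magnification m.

Lens 1: 1/d_i1 = 1/(37.0) − 1/(140) = 0.01988, so d_i1 = 50.29 cm; m₁ = −d_i1/d_o1 = -0.3592.
d_o2 = 88.2 − (50.29) = 37.91 cm.
Lens 2: 1/d_i2 = 1/(19.0) − 1/(37.91) = 0.02625, so d_i2 = 38.09 cm; m₂ = −d_i2/d_o2 = -1.005.
m = m₁·m₂ = (-0.3592)(-1.005) = +0.361.

m = +0.361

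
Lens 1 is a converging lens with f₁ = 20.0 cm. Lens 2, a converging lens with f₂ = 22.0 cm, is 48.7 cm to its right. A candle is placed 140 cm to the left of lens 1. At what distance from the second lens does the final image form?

Lens 1: 1/d_i1 = 1/f₁ − 1/d_o1 = 1/(20.0) − 1/(140) = 0.04286, so d_i1 = 23.33 cm.
The intermediate image is 23.33 cm to the right of lens 1, which is 48.7 − (23.33) = 25.37 cm to the left of lens 2, so d_o2 = +25.37 cm.
Lens 2: 1/d_i2 = 1/f₂ − 1/d_o2 = 1/(22.0) − 1/(25.37) = 0.006038, so d_i2 = 166 cm.
The final image is real, 166 cm to the right of lens 2 (overall magnification ≈ 1.1).

166 cm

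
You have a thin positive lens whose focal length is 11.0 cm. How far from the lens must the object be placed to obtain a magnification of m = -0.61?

m = −d_i/d_o ⇒ d_i = −m·d_o.
1/f = 1/d_o + 1/d_i = 1/d_o − 1/(m·d_o) = (1 − 1/m)/d_o, so d_o = f(1 − 1/m) = (11.00)(1 − 1/(-0.61)) = 29.0 cm.

29.0 cm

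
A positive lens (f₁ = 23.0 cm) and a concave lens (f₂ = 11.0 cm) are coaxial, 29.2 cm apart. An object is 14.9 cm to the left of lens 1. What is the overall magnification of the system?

m = +0.379

Lens 1: 1/d_i1 = 1/(23.0) − 1/(14.9) = -0.02364, so d_i1 = -42.31 cm; m₁ = −d_i1/d_o1 = +2.840.
d_o2 = 29.2 − (-42.31) = 71.51 cm.
f₂ = −11.0 cm (diverging).
Lens 2: 1/d_i2 = 1/(-11.0) − 1/(71.51) = -0.1049, so d_i2 = -9.534 cm; m₂ = −d_i2/d_o2 = +0.1333.
m = m₁·m₂ = (+2.840)(+0.1333) = +0.379.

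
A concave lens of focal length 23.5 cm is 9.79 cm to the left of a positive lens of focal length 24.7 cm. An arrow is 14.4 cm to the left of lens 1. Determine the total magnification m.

m = +2.56

f₁ = −23.5 cm (diverging).
Lens 1: 1/d_i1 = 1/(-23.5) − 1/(14.4) = -0.1120, so d_i1 = -8.929 cm; m₁ = −d_i1/d_o1 = +0.6201.
d_o2 = 9.79 − (-8.929) = 18.72 cm.
Lens 2: 1/d_i2 = 1/(24.7) − 1/(18.72) = -0.01293, so d_i2 = -77.32 cm; m₂ = −d_i2/d_o2 = +4.130.
m = m₁·m₂ = (+0.6201)(+4.130) = +2.56.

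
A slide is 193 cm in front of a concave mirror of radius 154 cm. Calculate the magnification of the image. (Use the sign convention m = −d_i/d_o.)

f = R/2 = 154/2 = 77.00 cm.
1/d_i = 1/f − 1/d_o = 1/(77.00) − 1/(193) = 0.007806, so d_i = 128.1 cm.
m = −d_i/d_o = −(128.1)/(193) = -0.664.
The image is real, inverted and reduced, in front of the mirror.

m = -0.664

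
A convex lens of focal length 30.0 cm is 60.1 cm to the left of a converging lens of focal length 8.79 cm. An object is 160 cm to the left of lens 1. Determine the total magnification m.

Lens 1: 1/d_i1 = 1/(30.0) − 1/(160) = 0.02708, so d_i1 = 36.92 cm; m₁ = −d_i1/d_o1 = -0.2308.
d_o2 = 60.1 − (36.92) = 23.18 cm.
Lens 2: 1/d_i2 = 1/(8.79) − 1/(23.18) = 0.07063, so d_i2 = 14.16 cm; m₂ = −d_i2/d_o2 = -0.6108.
m = m₁·m₂ = (-0.2308)(-0.6108) = +0.141.

m = +0.141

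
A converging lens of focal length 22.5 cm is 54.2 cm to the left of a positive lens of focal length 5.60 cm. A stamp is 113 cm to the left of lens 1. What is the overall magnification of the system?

m = +0.0679

Lens 1: 1/d_i1 = 1/(22.5) − 1/(113) = 0.03559, so d_i1 = 28.09 cm; m₁ = −d_i1/d_o1 = -0.2486.
d_o2 = 54.2 − (28.09) = 26.11 cm.
Lens 2: 1/d_i2 = 1/(5.60) − 1/(26.11) = 0.1403, so d_i2 = 7.129 cm; m₂ = −d_i2/d_o2 = -0.2730.
m = m₁·m₂ = (-0.2486)(-0.2730) = +0.0679.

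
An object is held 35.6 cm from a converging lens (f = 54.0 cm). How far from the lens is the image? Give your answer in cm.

104 cm

Lens equation: 1/s_i = 1/f − 1/s_o = 1/(54.00) − 1/(35.6) = 0.01852 − 0.02809 = -0.009571, so s_i = -104 cm.
The image is virtual, upright and enlarged, on the same side as the object.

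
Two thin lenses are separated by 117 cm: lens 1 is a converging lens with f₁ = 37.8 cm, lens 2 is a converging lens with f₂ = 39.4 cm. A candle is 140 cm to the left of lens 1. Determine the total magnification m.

Lens 1: 1/d_i1 = 1/(37.8) − 1/(140) = 0.01931, so d_i1 = 51.78 cm; m₁ = −d_i1/d_o1 = -0.3699.
d_o2 = 117 − (51.78) = 65.22 cm.
Lens 2: 1/d_i2 = 1/(39.4) − 1/(65.22) = 0.01005, so d_i2 = 99.52 cm; m₂ = −d_i2/d_o2 = -1.526.
m = m₁·m₂ = (-0.3699)(-1.526) = +0.564.

m = +0.564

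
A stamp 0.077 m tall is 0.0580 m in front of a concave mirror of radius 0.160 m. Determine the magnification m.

m = +3.64

f = R/2 = 0.160/2 = 0.08000 m.
1/d_i = 1/f − 1/d_o = 1/(0.08000) − 1/(0.0580) = -4.741, so d_i = -0.2109 m.
m = −d_i/d_o = −(-0.2109)/(0.0580) = +3.64.
The image is virtual, upright and enlarged, behind the mirror.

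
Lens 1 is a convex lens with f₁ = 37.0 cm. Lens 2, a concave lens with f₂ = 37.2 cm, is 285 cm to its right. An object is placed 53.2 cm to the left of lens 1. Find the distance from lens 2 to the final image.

30.3 cm

Lens 1: 1/d_i1 = 1/f₁ − 1/d_o1 = 1/(37.0) − 1/(53.2) = 0.008230, so d_i1 = 121.5 cm.
The intermediate image is 121.5 cm to the right of lens 1, which is 285 − (121.5) = 163.5 cm to the left of lens 2, so d_o2 = +163.5 cm.
Lens 2 is diverging, so f₂ = −37.2 cm.
Lens 2: 1/d_i2 = 1/f₂ − 1/d_o2 = 1/(-37.2) − 1/(163.5) = -0.03300, so d_i2 = -30.3 cm.
The final image is virtual, 30.3 cm to the left of lens 2 (overall magnification ≈ -0.42).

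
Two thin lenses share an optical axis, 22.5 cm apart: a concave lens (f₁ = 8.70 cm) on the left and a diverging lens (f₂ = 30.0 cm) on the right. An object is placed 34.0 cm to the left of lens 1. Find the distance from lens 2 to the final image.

Lens 1 is diverging, so f₁ = −8.70 cm.
Lens 1: 1/d_i1 = 1/f₁ − 1/d_o1 = 1/(-8.70) − 1/(34.0) = -0.1444, so d_i1 = -6.927 cm.
The intermediate image is 6.927 cm to the left of lens 1 (virtual), which is 22.5 − (-6.927) = 29.43 cm to the left of lens 2, so d_o2 = +29.43 cm.
Lens 2 is diverging, so f₂ = −30.0 cm.
Lens 2: 1/d_i2 = 1/f₂ − 1/d_o2 = 1/(-30.0) − 1/(29.43) = -0.06731, so d_i2 = -14.9 cm.
The final image is virtual, 14.9 cm to the left of lens 2 (overall magnification ≈ 0.10).

14.9 cm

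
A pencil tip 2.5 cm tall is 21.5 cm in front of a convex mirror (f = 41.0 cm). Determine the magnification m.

m = +0.656

For a convex mirror, f = -41.0 cm.
1/d_i = 1/f − 1/d_o = 1/(-41.00) − 1/(21.5) = -0.07090, so d_i = -14.10 cm.
m = −d_i/d_o = −(-14.10)/(21.5) = +0.656.
The image is virtual, upright and reduced, behind the mirror.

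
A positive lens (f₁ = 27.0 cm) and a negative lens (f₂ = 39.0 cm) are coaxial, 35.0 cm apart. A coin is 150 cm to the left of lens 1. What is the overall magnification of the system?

m = -0.208

Lens 1: 1/d_i1 = 1/(27.0) − 1/(150) = 0.03037, so d_i1 = 32.93 cm; m₁ = −d_i1/d_o1 = -0.2195.
d_o2 = 35.0 − (32.93) = 2.070 cm.
f₂ = −39.0 cm (diverging).
Lens 2: 1/d_i2 = 1/(-39.0) − 1/(2.070) = -0.5087, so d_i2 = -1.966 cm; m₂ = −d_i2/d_o2 = +0.9496.
m = m₁·m₂ = (-0.2195)(+0.9496) = -0.208.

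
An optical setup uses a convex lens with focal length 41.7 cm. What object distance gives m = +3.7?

30.4 cm

m = −d_i/d_o ⇒ d_i = −m·d_o.
1/f = 1/d_o + 1/d_i = 1/d_o − 1/(m·d_o) = (1 − 1/m)/d_o, so d_o = f(1 − 1/m) = (41.70)(1 − 1/(+3.7)) = 30.4 cm.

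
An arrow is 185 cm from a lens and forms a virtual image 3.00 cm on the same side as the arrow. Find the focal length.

Virtual image ⇒ d_i = −3.00 cm.
1/f = 1/d_o + 1/d_i = 1/(185) + 1/(-3.00) = -0.3279, so f = -3.05 cm.
Since f is negative, the lens is diverging.

f = -3.05 cm (diverging)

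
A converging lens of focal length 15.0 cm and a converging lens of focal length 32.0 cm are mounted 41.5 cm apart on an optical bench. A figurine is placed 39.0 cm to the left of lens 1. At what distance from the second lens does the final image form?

Lens 1: 1/d_i1 = 1/f₁ − 1/d_o1 = 1/(15.0) − 1/(39.0) = 0.04103, so d_i1 = 24.38 cm.
The intermediate image is 24.38 cm to the right of lens 1, which is 41.5 − (24.38) = 17.12 cm to the left of lens 2, so d_o2 = +17.12 cm.
Lens 2: 1/d_i2 = 1/f₂ − 1/d_o2 = 1/(32.0) − 1/(17.12) = -0.02716, so d_i2 = -36.8 cm.
The final image is virtual, 36.8 cm to the left of lens 2 (overall magnification ≈ -1.3).

36.8 cm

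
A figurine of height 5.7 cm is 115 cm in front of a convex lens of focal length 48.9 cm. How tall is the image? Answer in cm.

4.22 cm

1/d_i = 1/f − 1/d_o = 1/(48.90) − 1/(115) = 0.01175, so d_i = 85.08 cm.
m = −d_i/d_o = -0.7398.
|h_i| = |m|·h_o = 0.7398 × 5.7 = 4.22 cm. The image is real, inverted and reduced, on the far side of the lens.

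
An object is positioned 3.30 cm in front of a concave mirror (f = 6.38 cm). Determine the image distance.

Mirror equation: 1/q = 1/f − 1/p = 1/(6.380) − 1/(3.30) = 0.1567 − 0.3030 = -0.1463, so q = -6.84 cm.
The image is virtual, upright and enlarged, behind the mirror.

6.84 cm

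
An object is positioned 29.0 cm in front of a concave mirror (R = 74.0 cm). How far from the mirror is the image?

f = R/2 = 74.0/2 = 37.00 cm.
Mirror equation: 1/s_i = 1/f − 1/s_o = 1/(37.00) − 1/(29.0) = 0.02703 − 0.03448 = -0.007456, so s_i = -134 cm.
The image is virtual, upright and enlarged, behind the mirror.

134 cm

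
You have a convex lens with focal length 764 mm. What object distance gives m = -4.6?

930 mm

m = −d_i/d_o ⇒ d_i = −m·d_o.
1/f = 1/d_o + 1/d_i = 1/d_o − 1/(m·d_o) = (1 − 1/m)/d_o, so d_o = f(1 − 1/m) = (764.0)(1 − 1/(-4.6)) = 930 mm.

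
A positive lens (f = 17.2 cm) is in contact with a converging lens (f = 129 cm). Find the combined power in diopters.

P = +6.59 D

P₁ = 1/f₁ = 1/(0.172 m) = +5.814 D; P₂ = 1/f₂ = 1/(1.29 m) = +0.7752 D.
For thin lenses in contact, P = P₁ + P₂ = (+5.814) + (+0.7752) = +6.59 D.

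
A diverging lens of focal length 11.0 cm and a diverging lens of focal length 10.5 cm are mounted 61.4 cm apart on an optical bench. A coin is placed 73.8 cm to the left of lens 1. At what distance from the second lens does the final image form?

9.15 cm

Lens 1 is diverging, so f₁ = −11.0 cm.
Lens 1: 1/d_i1 = 1/f₁ − 1/d_o1 = 1/(-11.0) − 1/(73.8) = -0.1045, so d_i1 = -9.573 cm.
The intermediate image is 9.573 cm to the left of lens 1 (virtual), which is 61.4 − (-9.573) = 70.97 cm to the left of lens 2, so d_o2 = +70.97 cm.
Lens 2 is diverging, so f₂ = −10.5 cm.
Lens 2: 1/d_i2 = 1/f₂ − 1/d_o2 = 1/(-10.5) − 1/(70.97) = -0.1093, so d_i2 = -9.15 cm.
The final image is virtual, 9.15 cm to the left of lens 2 (overall magnification ≈ 0.017).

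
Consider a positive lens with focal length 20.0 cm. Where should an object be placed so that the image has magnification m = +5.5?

m = −d_i/d_o ⇒ d_i = −m·d_o.
1/f = 1/d_o + 1/d_i = 1/d_o − 1/(m·d_o) = (1 − 1/m)/d_o, so d_o = f(1 − 1/m) = (20.00)(1 − 1/(+5.5)) = 16.4 cm.

16.4 cm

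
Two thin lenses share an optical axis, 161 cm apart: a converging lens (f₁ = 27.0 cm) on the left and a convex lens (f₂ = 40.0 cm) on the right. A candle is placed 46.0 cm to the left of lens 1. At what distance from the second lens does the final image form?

Lens 1: 1/d_i1 = 1/f₁ − 1/d_o1 = 1/(27.0) − 1/(46.0) = 0.01530, so d_i1 = 65.37 cm.
The intermediate image is 65.37 cm to the right of lens 1, which is 161 − (65.37) = 95.63 cm to the left of lens 2, so d_o2 = +95.63 cm.
Lens 2: 1/d_i2 = 1/f₂ − 1/d_o2 = 1/(40.0) − 1/(95.63) = 0.01454, so d_i2 = 68.8 cm.
The final image is real, 68.8 cm to the right of lens 2 (overall magnification ≈ 1.0).

68.8 cm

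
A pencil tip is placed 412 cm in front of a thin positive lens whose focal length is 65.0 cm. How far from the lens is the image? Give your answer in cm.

77.2 cm

Thin-lens equation: 1/q = 1/f − 1/p = 1/(65.00) − 1/(412) = 0.01538 − 0.002427 = 0.01296, so q = 77.2 cm.
The image is real, inverted and reduced, on the far side of the lens.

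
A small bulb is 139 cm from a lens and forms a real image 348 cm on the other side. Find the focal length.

f = 99.3 cm (converging)

Real image ⇒ d_i = +348 cm.
1/f = 1/d_o + 1/d_i = 1/(139) + 1/(348) = 0.01007, so f = 99.3 cm.
Since f is positive, the lens is converging.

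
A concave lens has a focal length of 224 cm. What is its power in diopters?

For a concave lens, f = −224 cm.
f = -224 cm = -2.24 m.
P = 1/f = 1/(-2.24 m) = -0.446 D.

P = -0.446 D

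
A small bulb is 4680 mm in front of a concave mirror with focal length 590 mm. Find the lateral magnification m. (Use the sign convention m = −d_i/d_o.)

m = -0.144

1/d_i = 1/f − 1/d_o = 1/(590.0) − 1/(4680) = 0.001481, so d_i = 675.1 mm.
m = −d_i/d_o = −(675.1)/(4680) = -0.144.
The image is real, inverted and reduced, in front of the mirror.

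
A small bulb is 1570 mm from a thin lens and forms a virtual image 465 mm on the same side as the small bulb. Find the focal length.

f = -661 mm (diverging)

Virtual image ⇒ d_i = −465 mm.
1/f = 1/d_o + 1/d_i = 1/(1570) + 1/(-465) = -0.001514, so f = -661 mm.
Since f is negative, the thin lens is diverging.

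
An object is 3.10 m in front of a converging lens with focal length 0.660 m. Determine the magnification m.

1/d_i = 1/f − 1/d_o = 1/(0.6600) − 1/(3.10) = 1.193, so d_i = 0.8385 m.
m = −d_i/d_o = −(0.8385)/(3.10) = -0.270.
The image is real, inverted and reduced, on the far side of the lens.

m = -0.270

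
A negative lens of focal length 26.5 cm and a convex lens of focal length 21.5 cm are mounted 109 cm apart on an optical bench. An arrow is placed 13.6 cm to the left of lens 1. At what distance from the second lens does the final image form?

Lens 1 is diverging, so f₁ = −26.5 cm.
Lens 1: 1/d_i1 = 1/f₁ − 1/d_o1 = 1/(-26.5) − 1/(13.6) = -0.1113, so d_i1 = -8.988 cm.
The intermediate image is 8.988 cm to the left of lens 1 (virtual), which is 109 − (-8.988) = 118.0 cm to the left of lens 2, so d_o2 = +118.0 cm.
Lens 2: 1/d_i2 = 1/f₂ − 1/d_o2 = 1/(21.5) − 1/(118.0) = 0.03804, so d_i2 = 26.3 cm.
The final image is real, 26.3 cm to the right of lens 2 (overall magnification ≈ -0.15).

26.3 cm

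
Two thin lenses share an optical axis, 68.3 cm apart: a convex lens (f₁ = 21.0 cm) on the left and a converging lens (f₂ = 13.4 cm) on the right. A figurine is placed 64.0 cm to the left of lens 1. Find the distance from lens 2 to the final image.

21.0 cm

Lens 1: 1/d_i1 = 1/f₁ − 1/d_o1 = 1/(21.0) − 1/(64.0) = 0.03199, so d_i1 = 31.26 cm.
The intermediate image is 31.26 cm to the right of lens 1, which is 68.3 − (31.26) = 37.04 cm to the left of lens 2, so d_o2 = +37.04 cm.
Lens 2: 1/d_i2 = 1/f₂ − 1/d_o2 = 1/(13.4) − 1/(37.04) = 0.04763, so d_i2 = 21.0 cm.
The final image is real, 21.0 cm to the right of lens 2 (overall magnification ≈ 0.28).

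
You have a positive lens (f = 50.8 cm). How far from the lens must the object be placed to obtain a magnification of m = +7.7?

44.2 cm

m = −d_i/d_o ⇒ d_i = −m·d_o.
1/f = 1/d_o + 1/d_i = 1/d_o − 1/(m·d_o) = (1 − 1/m)/d_o, so d_o = f(1 − 1/m) = (50.80)(1 − 1/(+7.7)) = 44.2 cm.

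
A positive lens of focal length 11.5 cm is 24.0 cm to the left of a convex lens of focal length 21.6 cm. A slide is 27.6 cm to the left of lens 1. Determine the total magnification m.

Lens 1: 1/d_i1 = 1/(11.5) − 1/(27.6) = 0.05072, so d_i1 = 19.71 cm; m₁ = −d_i1/d_o1 = -0.7141.
d_o2 = 24.0 − (19.71) = 4.290 cm.
Lens 2: 1/d_i2 = 1/(21.6) − 1/(4.290) = -0.1868, so d_i2 = -5.353 cm; m₂ = −d_i2/d_o2 = +1.248.
m = m₁·m₂ = (-0.7141)(+1.248) = -0.891.

m = -0.891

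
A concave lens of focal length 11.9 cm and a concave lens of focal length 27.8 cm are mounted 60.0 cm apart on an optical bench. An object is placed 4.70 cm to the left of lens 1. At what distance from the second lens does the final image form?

19.3 cm

Lens 1 is diverging, so f₁ = −11.9 cm.
Lens 1: 1/d_i1 = 1/f₁ − 1/d_o1 = 1/(-11.9) − 1/(4.70) = -0.2968, so d_i1 = -3.369 cm.
The intermediate image is 3.369 cm to the left of lens 1 (virtual), which is 60.0 − (-3.369) = 63.37 cm to the left of lens 2, so d_o2 = +63.37 cm.
Lens 2 is diverging, so f₂ = −27.8 cm.
Lens 2: 1/d_i2 = 1/f₂ − 1/d_o2 = 1/(-27.8) − 1/(63.37) = -0.05175, so d_i2 = -19.3 cm.
The final image is virtual, 19.3 cm to the left of lens 2 (overall magnification ≈ 0.22).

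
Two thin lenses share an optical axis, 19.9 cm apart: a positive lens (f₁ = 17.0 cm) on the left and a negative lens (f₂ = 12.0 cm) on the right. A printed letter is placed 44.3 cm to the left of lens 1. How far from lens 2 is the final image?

21.4 cm

Lens 1: 1/d_i1 = 1/f₁ − 1/d_o1 = 1/(17.0) − 1/(44.3) = 0.03625, so d_i1 = 27.59 cm.
The intermediate image is 27.59 cm to the right of lens 1, which lies 7.690 cm to the right of lens 2 — a virtual object — so d_o2 = −7.690 cm.
Lens 2 is diverging, so f₂ = −12.0 cm.
Lens 2: 1/d_i2 = 1/f₂ − 1/d_o2 = 1/(-12.0) − 1/(-7.690) = 0.04671, so d_i2 = 21.4 cm.
The final image is real, 21.4 cm to the right of lens 2 (overall magnification ≈ -1.7).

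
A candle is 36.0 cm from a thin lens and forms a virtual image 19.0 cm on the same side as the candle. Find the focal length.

f = -40.2 cm (diverging)

Virtual image ⇒ d_i = −19.0 cm.
1/f = 1/d_o + 1/d_i = 1/(36.0) + 1/(-19.0) = -0.02485, so f = -40.2 cm.
Since f is negative, the thin lens is diverging.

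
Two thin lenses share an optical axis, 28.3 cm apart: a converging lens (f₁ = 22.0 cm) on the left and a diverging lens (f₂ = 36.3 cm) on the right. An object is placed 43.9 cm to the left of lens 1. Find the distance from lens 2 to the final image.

28.0 cm

Lens 1: 1/d_i1 = 1/f₁ − 1/d_o1 = 1/(22.0) − 1/(43.9) = 0.02268, so d_i1 = 44.10 cm.
The intermediate image is 44.10 cm to the right of lens 1, which lies 15.80 cm to the right of lens 2 — a virtual object — so d_o2 = −15.80 cm.
Lens 2 is diverging, so f₂ = −36.3 cm.
Lens 2: 1/d_i2 = 1/f₂ − 1/d_o2 = 1/(-36.3) − 1/(-15.80) = 0.03574, so d_i2 = 28.0 cm.
The final image is real, 28.0 cm to the right of lens 2 (overall magnification ≈ -1.8).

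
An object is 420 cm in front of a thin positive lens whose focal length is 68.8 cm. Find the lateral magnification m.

m = -0.196

1/d_i = 1/f − 1/d_o = 1/(68.80) − 1/(420) = 0.01215, so d_i = 82.28 cm.
m = −d_i/d_o = −(82.28)/(420) = -0.196.
The image is real, inverted and reduced, on the far side of the lens.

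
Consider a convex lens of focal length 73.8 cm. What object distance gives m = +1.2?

m = −d_i/d_o ⇒ d_i = −m·d_o.
1/f = 1/d_o + 1/d_i = 1/d_o − 1/(m·d_o) = (1 − 1/m)/d_o, so d_o = f(1 − 1/m) = (73.80)(1 − 1/(+1.2)) = 12.3 cm.

12.3 cm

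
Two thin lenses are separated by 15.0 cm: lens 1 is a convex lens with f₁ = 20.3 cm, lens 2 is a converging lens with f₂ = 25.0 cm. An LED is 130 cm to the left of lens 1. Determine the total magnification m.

Lens 1: 1/d_i1 = 1/(20.3) − 1/(130) = 0.04157, so d_i1 = 24.06 cm; m₁ = −d_i1/d_o1 = -0.1851.
d_o2 = 15.0 − (24.06) = -9.060 cm (virtual object).
Lens 2: 1/d_i2 = 1/(25.0) − 1/(-9.060) = 0.1504, so d_i2 = 6.650 cm; m₂ = −d_i2/d_o2 = +0.7340.
m = m₁·m₂ = (-0.1851)(+0.7340) = -0.136.

m = -0.136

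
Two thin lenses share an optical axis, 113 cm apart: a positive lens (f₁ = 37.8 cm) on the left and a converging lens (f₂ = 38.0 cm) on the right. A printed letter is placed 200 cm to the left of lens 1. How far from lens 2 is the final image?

88.9 cm

Lens 1: 1/d_i1 = 1/f₁ − 1/d_o1 = 1/(37.8) − 1/(200) = 0.02146, so d_i1 = 46.61 cm.
The intermediate image is 46.61 cm to the right of lens 1, which is 113 − (46.61) = 66.39 cm to the left of lens 2, so d_o2 = +66.39 cm.
Lens 2: 1/d_i2 = 1/f₂ − 1/d_o2 = 1/(38.0) − 1/(66.39) = 0.01125, so d_i2 = 88.9 cm.
The final image is real, 88.9 cm to the right of lens 2 (overall magnification ≈ 0.31).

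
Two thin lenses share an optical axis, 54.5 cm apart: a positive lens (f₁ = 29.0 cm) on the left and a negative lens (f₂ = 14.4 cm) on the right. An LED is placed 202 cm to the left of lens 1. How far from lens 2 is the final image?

8.48 cm

Lens 1: 1/d_i1 = 1/f₁ − 1/d_o1 = 1/(29.0) − 1/(202) = 0.02953, so d_i1 = 33.86 cm.
The intermediate image is 33.86 cm to the right of lens 1, which is 54.5 − (33.86) = 20.64 cm to the left of lens 2, so d_o2 = +20.64 cm.
Lens 2 is diverging, so f₂ = −14.4 cm.
Lens 2: 1/d_i2 = 1/f₂ − 1/d_o2 = 1/(-14.4) − 1/(20.64) = -0.1179, so d_i2 = -8.48 cm.
The final image is virtual, 8.48 cm to the left of lens 2 (overall magnification ≈ -0.069).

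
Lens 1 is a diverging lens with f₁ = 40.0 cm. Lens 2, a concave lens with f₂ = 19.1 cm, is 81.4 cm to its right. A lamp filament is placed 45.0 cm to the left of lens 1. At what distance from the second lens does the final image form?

Lens 1 is diverging, so f₁ = −40.0 cm.
Lens 1: 1/d_i1 = 1/f₁ − 1/d_o1 = 1/(-40.0) − 1/(45.0) = -0.04722, so d_i1 = -21.18 cm.
The intermediate image is 21.18 cm to the left of lens 1 (virtual), which is 81.4 − (-21.18) = 102.6 cm to the left of lens 2, so d_o2 = +102.6 cm.
Lens 2 is diverging, so f₂ = −19.1 cm.
Lens 2: 1/d_i2 = 1/f₂ − 1/d_o2 = 1/(-19.1) − 1/(102.6) = -0.06210, so d_i2 = -16.1 cm.
The final image is virtual, 16.1 cm to the left of lens 2 (overall magnification ≈ 0.074).

16.1 cm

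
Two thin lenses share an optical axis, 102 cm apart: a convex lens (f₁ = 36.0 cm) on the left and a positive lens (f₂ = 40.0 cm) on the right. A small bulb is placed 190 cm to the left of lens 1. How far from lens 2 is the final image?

Lens 1: 1/d_i1 = 1/f₁ − 1/d_o1 = 1/(36.0) − 1/(190) = 0.02251, so d_i1 = 44.42 cm.
The intermediate image is 44.42 cm to the right of lens 1, which is 102 − (44.42) = 57.58 cm to the left of lens 2, so d_o2 = +57.58 cm.
Lens 2: 1/d_i2 = 1/f₂ − 1/d_o2 = 1/(40.0) − 1/(57.58) = 0.007633, so d_i2 = 131 cm.
The final image is real, 131 cm to the right of lens 2 (overall magnification ≈ 0.53).

131 cm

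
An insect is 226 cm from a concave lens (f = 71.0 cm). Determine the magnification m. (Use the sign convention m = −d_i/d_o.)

For a concave lens, f = -71.0 cm.
1/d_i = 1/f − 1/d_o = 1/(-71.00) − 1/(226) = -0.01851, so d_i = -54.03 cm.
m = −d_i/d_o = −(-54.03)/(226) = +0.239.
The image is virtual, upright and reduced, on the same side as the object.

m = +0.239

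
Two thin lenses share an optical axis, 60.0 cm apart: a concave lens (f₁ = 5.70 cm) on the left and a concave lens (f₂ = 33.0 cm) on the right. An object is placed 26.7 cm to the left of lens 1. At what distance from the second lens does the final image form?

Lens 1 is diverging, so f₁ = −5.70 cm.
Lens 1: 1/d_i1 = 1/f₁ − 1/d_o1 = 1/(-5.70) − 1/(26.7) = -0.2129, so d_i1 = -4.697 cm.
The intermediate image is 4.697 cm to the left of lens 1 (virtual), which is 60.0 − (-4.697) = 64.70 cm to the left of lens 2, so d_o2 = +64.70 cm.
Lens 2 is diverging, so f₂ = −33.0 cm.
Lens 2: 1/d_i2 = 1/f₂ − 1/d_o2 = 1/(-33.0) − 1/(64.70) = -0.04576, so d_i2 = -21.9 cm.
The final image is virtual, 21.9 cm to the left of lens 2 (overall magnification ≈ 0.059).

21.9 cm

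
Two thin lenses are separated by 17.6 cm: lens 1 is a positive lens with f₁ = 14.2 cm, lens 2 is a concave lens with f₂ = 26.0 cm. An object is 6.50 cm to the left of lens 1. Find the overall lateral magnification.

Lens 1: 1/d_i1 = 1/(14.2) − 1/(6.50) = -0.08342, so d_i1 = -11.99 cm; m₁ = −d_i1/d_o1 = +1.845.
d_o2 = 17.6 − (-11.99) = 29.59 cm.
f₂ = −26.0 cm (diverging).
Lens 2: 1/d_i2 = 1/(-26.0) − 1/(29.59) = -0.07226, so d_i2 = -13.84 cm; m₂ = −d_i2/d_o2 = +0.4677.
m = m₁·m₂ = (+1.845)(+0.4677) = +0.863.

m = +0.863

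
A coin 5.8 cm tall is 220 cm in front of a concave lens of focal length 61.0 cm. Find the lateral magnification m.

For a concave lens, f = -61.0 cm.
1/d_i = 1/f − 1/d_o = 1/(-61.00) − 1/(220) = -0.02094, so d_i = -47.76 cm.
m = −d_i/d_o = −(-47.76)/(220) = +0.217.
The image is virtual, upright and reduced, on the same side as the object.

m = +0.217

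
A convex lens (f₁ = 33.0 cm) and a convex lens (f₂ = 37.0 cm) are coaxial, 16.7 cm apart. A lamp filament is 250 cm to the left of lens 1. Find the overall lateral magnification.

m = -0.0965

Lens 1: 1/d_i1 = 1/(33.0) − 1/(250) = 0.02630, so d_i1 = 38.02 cm; m₁ = −d_i1/d_o1 = -0.1521.
d_o2 = 16.7 − (38.02) = -21.32 cm (virtual object).
Lens 2: 1/d_i2 = 1/(37.0) − 1/(-21.32) = 0.07393, so d_i2 = 13.53 cm; m₂ = −d_i2/d_o2 = +0.6344.
m = m₁·m₂ = (-0.1521)(+0.6344) = -0.0965.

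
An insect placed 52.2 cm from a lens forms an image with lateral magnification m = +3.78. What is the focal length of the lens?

m = −d_i/d_o ⇒ d_i = −m·d_o = −(+3.78)·(52.2) = -197.3 cm.
1/f = 1/d_o + 1/d_i = 1/(52.2) + 1/(-197.3) = 0.01409, so f = 71.0 cm.
Since f is positive, the lens is converging.

f = 71.0 cm (converging)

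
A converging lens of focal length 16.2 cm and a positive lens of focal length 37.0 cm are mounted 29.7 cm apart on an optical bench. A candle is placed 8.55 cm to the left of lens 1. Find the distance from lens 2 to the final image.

Lens 1: 1/d_i1 = 1/f₁ − 1/d_o1 = 1/(16.2) − 1/(8.55) = -0.05523, so d_i1 = -18.11 cm.
The intermediate image is 18.11 cm to the left of lens 1 (virtual), which is 29.7 − (-18.11) = 47.81 cm to the left of lens 2, so d_o2 = +47.81 cm.
Lens 2: 1/d_i2 = 1/f₂ − 1/d_o2 = 1/(37.0) − 1/(47.81) = 0.006111, so d_i2 = 164 cm.
The final image is real, 164 cm to the right of lens 2 (overall magnification ≈ -7.3).

164 cm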